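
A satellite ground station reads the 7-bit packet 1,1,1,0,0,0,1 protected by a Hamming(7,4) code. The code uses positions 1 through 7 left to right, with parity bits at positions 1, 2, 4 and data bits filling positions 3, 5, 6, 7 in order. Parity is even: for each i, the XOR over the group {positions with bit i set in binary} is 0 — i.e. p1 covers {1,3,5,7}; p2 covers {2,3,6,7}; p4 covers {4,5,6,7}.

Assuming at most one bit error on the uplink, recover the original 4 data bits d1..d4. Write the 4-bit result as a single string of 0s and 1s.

s1 (pos 1,3,5,7): 1⊕1⊕0⊕1 = 1
s2 (pos 2,3,6,7): 1⊕1⊕0⊕1 = 1
s4 (pos 4,5,6,7): 0⊕0⊕0⊕1 = 1
Syndrome s4…s1 = 111 → error at position 7.
Flip position 7: 1110001 → 1110000
Read data bits from positions 3,5,6,7: 1000

1000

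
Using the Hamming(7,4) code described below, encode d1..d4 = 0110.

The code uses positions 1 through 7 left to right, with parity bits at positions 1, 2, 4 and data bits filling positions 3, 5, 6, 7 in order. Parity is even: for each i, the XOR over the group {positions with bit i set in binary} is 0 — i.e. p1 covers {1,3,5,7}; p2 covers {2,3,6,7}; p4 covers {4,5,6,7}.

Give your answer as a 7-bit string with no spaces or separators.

Place data at non-parity positions: p1 p2 0 p4 1 1 0
p1 (pos 1,3,5,7): XOR of data positions = 0⊕1⊕0 = 1
p2 (pos 2,3,6,7): XOR of data positions = 0⊕1⊕0 = 1
p4 (pos 4,5,6,7): XOR of data positions = 1⊕1⊕0 = 0
Codeword: 1100110

1100110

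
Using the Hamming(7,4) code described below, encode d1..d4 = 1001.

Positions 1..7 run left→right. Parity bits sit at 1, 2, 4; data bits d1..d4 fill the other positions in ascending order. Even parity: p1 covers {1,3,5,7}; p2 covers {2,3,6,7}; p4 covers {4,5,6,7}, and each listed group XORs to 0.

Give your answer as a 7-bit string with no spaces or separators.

0011001

Place data at non-parity positions: p1 p2 1 p4 0 0 1
p1 (pos 1,3,5,7): XOR of data positions = 1⊕0⊕1 = 0
p2 (pos 2,3,6,7): XOR of data positions = 1⊕0⊕1 = 0
p4 (pos 4,5,6,7): XOR of data positions = 0⊕0⊕1 = 1
Codeword: 0011001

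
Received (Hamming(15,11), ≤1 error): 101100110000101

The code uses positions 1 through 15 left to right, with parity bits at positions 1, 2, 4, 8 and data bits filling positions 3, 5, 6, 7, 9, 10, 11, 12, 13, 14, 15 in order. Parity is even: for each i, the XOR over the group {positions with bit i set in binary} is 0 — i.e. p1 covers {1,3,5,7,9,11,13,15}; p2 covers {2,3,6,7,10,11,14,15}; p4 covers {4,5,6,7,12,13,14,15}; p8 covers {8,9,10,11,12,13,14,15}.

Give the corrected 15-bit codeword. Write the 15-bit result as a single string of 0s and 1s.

101100110010101

s1 (pos 1,3,5,7,9,11,13,15): 1⊕1⊕0⊕1⊕0⊕0⊕1⊕1 = 1
s2 (pos 2,3,6,7,10,11,14,15): 0⊕1⊕0⊕1⊕0⊕0⊕0⊕1 = 1
s4 (pos 4,5,6,7,12,13,14,15): 1⊕0⊕0⊕1⊕0⊕1⊕0⊕1 = 0
s8 (pos 8,9,10,11,12,13,14,15): 1⊕0⊕0⊕0⊕0⊕1⊕0⊕1 = 1
Syndrome s8…s1 = 1011 → error at position 11.
Flip position 11: 101100110000101 → 101100110010101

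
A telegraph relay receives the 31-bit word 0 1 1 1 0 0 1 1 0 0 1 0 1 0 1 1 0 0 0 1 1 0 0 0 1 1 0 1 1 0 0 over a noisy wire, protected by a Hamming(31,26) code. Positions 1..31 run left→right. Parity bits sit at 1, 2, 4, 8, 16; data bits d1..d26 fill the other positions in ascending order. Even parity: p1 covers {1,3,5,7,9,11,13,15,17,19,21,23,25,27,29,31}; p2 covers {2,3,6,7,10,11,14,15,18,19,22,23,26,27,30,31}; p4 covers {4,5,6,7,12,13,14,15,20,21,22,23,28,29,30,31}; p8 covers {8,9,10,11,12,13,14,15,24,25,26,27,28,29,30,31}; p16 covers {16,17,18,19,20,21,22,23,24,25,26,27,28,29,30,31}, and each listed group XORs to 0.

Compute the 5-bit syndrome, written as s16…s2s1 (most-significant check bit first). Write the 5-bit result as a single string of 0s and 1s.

10000

s1 (pos 1,3,5,7,9,11,13,15,17,19,21,23,25,27,29,31): 0⊕1⊕0⊕1⊕0⊕1⊕1⊕1⊕0⊕0⊕1⊕0⊕1⊕0⊕1⊕0 = 0
s2 (pos 2,3,6,7,10,11,14,15,18,19,22,23,26,27,30,31): 1⊕1⊕0⊕1⊕0⊕1⊕0⊕1⊕0⊕0⊕0⊕0⊕1⊕0⊕0⊕0 = 0
s4 (pos 4,5,6,7,12,13,14,15,20,21,22,23,28,29,30,31): 1⊕0⊕0⊕1⊕0⊕1⊕0⊕1⊕1⊕1⊕0⊕0⊕1⊕1⊕0⊕0 = 0
s8 (pos 8,9,10,11,12,13,14,15,24,25,26,27,28,29,30,31): 1⊕0⊕0⊕1⊕0⊕1⊕0⊕1⊕0⊕1⊕1⊕0⊕1⊕1⊕0⊕0 = 0
s16 (pos 16,17,18,19,20,21,22,23,24,25,26,27,28,29,30,31): 1⊕0⊕0⊕0⊕1⊕1⊕0⊕0⊕0⊕1⊕1⊕0⊕1⊕1⊕0⊕0 = 1
Syndrome s16…s1 = 10000 → error at position 16.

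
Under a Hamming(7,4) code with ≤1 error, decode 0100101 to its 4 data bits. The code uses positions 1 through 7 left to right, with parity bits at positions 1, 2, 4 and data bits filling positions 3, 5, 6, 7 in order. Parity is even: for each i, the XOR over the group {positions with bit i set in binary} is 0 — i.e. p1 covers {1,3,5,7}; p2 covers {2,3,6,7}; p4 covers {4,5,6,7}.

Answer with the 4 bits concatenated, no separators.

0101

s1 (pos 1,3,5,7): 0⊕0⊕1⊕1 = 0
s2 (pos 2,3,6,7): 1⊕0⊕0⊕1 = 0
s4 (pos 4,5,6,7): 0⊕1⊕0⊕1 = 0
Syndrome s4…s1 = 000 → no error.
Read data bits from positions 3,5,6,7: 0101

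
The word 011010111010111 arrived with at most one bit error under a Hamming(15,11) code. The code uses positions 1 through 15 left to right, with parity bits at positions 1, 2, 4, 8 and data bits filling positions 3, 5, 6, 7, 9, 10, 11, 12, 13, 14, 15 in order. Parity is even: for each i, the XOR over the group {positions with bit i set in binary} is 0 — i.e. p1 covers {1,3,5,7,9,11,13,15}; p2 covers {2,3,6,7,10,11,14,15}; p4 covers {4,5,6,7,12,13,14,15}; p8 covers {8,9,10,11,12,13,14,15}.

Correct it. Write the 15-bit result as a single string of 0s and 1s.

011000111010111

s1 (pos 1,3,5,7,9,11,13,15): 0⊕1⊕1⊕1⊕1⊕1⊕1⊕1 = 1
s2 (pos 2,3,6,7,10,11,14,15): 1⊕1⊕0⊕1⊕0⊕1⊕1⊕1 = 0
s4 (pos 4,5,6,7,12,13,14,15): 0⊕1⊕0⊕1⊕0⊕1⊕1⊕1 = 1
s8 (pos 8,9,10,11,12,13,14,15): 1⊕1⊕0⊕1⊕0⊕1⊕1⊕1 = 0
Syndrome s8…s1 = 0101 → error at position 5.
Flip position 5: 011010111010111 → 011000111010111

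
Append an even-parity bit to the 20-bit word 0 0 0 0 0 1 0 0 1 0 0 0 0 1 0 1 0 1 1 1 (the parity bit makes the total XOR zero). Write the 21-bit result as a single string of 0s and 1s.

XOR of the 20 data bits: 0⊕0⊕0⊕0⊕0⊕1⊕0⊕0⊕1⊕0⊕0⊕0⊕0⊕1⊕0⊕1⊕0⊕1⊕1⊕1 = 1
Parity bit = 1 (so all 21 bits XOR to 0).

000001001000010101111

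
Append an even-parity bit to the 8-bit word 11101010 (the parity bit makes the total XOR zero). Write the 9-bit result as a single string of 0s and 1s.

XOR of the 8 data bits: 1⊕1⊕1⊕0⊕1⊕0⊕1⊕0 = 1
Parity bit = 1 (so all 9 bits XOR to 0).

111010101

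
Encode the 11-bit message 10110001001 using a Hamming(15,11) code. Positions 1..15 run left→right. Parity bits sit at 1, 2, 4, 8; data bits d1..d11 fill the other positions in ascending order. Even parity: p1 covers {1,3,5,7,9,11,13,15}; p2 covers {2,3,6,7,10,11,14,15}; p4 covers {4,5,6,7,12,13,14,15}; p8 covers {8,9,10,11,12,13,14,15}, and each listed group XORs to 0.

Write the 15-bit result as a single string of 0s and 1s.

101001100001001

Place data at non-parity positions: p1 p2 1 p4 0 1 1 p8 0 0 0 1 0 0 1
p1 (pos 1,3,5,7,9,11,13,15): XOR of data positions = 1⊕0⊕1⊕0⊕0⊕0⊕1 = 1
p2 (pos 2,3,6,7,10,11,14,15): XOR of data positions = 1⊕1⊕1⊕0⊕0⊕0⊕1 = 0
p4 (pos 4,5,6,7,12,13,14,15): XOR of data positions = 0⊕1⊕1⊕1⊕0⊕0⊕1 = 0
p8 (pos 8,9,10,11,12,13,14,15): XOR of data positions = 0⊕0⊕0⊕1⊕0⊕0⊕1 = 0
Codeword: 101001100001001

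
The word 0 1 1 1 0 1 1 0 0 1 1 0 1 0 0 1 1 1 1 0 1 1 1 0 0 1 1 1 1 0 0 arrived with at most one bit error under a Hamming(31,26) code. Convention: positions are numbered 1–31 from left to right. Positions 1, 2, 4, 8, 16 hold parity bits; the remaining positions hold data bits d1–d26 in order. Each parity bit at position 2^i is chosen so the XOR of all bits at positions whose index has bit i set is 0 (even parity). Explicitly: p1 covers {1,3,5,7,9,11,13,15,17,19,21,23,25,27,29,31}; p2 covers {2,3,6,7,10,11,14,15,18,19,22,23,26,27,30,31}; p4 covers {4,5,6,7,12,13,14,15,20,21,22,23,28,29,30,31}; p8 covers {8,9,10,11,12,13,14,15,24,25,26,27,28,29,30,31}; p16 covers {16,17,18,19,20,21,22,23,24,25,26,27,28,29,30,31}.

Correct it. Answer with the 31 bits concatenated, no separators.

s1 (pos 1,3,5,7,9,11,13,15,17,19,21,23,25,27,29,31): 0⊕1⊕0⊕1⊕0⊕1⊕1⊕0⊕1⊕1⊕1⊕1⊕0⊕1⊕1⊕0 = 0
s2 (pos 2,3,6,7,10,11,14,15,18,19,22,23,26,27,30,31): 1⊕1⊕1⊕1⊕1⊕1⊕0⊕0⊕1⊕1⊕1⊕1⊕1⊕1⊕0⊕0 = 0
s4 (pos 4,5,6,7,12,13,14,15,20,21,22,23,28,29,30,31): 1⊕0⊕1⊕1⊕0⊕1⊕0⊕0⊕0⊕1⊕1⊕1⊕1⊕1⊕0⊕0 = 1
s8 (pos 8,9,10,11,12,13,14,15,24,25,26,27,28,29,30,31): 0⊕0⊕1⊕1⊕0⊕1⊕0⊕0⊕0⊕0⊕1⊕1⊕1⊕1⊕0⊕0 = 1
s16 (pos 16,17,18,19,20,21,22,23,24,25,26,27,28,29,30,31): 1⊕1⊕1⊕1⊕0⊕1⊕1⊕1⊕0⊕0⊕1⊕1⊕1⊕1⊕0⊕0 = 1
Syndrome s16…s1 = 11100 → error at position 28.
Flip position 28: 0111011001101001111011100111100 → 0111011001101001111011100110100

0111011001101001111011100110100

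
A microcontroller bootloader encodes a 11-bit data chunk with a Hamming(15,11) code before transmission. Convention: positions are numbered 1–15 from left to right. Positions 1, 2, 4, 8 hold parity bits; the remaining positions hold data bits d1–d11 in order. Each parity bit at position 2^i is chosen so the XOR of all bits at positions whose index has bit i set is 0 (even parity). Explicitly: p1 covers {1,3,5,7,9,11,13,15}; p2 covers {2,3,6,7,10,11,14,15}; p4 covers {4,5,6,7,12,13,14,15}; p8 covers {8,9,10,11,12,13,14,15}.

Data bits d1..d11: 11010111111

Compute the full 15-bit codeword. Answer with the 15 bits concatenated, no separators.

Place data at non-parity positions: p1 p2 1 p4 1 0 1 p8 0 1 1 1 1 1 1
p1 (pos 1,3,5,7,9,11,13,15): XOR of data positions = 1⊕1⊕1⊕0⊕1⊕1⊕1 = 0
p2 (pos 2,3,6,7,10,11,14,15): XOR of data positions = 1⊕0⊕1⊕1⊕1⊕1⊕1 = 0
p4 (pos 4,5,6,7,12,13,14,15): XOR of data positions = 1⊕0⊕1⊕1⊕1⊕1⊕1 = 0
p8 (pos 8,9,10,11,12,13,14,15): XOR of data positions = 0⊕1⊕1⊕1⊕1⊕1⊕1 = 0
Codeword: 001010100111111

001010100111111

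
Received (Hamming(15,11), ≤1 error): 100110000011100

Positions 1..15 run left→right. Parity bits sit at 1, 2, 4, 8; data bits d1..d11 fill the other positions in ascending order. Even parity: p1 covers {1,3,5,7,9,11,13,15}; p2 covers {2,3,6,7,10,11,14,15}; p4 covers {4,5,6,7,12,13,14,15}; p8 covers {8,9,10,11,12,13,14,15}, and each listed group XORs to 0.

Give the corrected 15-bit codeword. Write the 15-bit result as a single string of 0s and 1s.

s1 (pos 1,3,5,7,9,11,13,15): 1⊕0⊕1⊕0⊕0⊕1⊕1⊕0 = 0
s2 (pos 2,3,6,7,10,11,14,15): 0⊕0⊕0⊕0⊕0⊕1⊕0⊕0 = 1
s4 (pos 4,5,6,7,12,13,14,15): 1⊕1⊕0⊕0⊕1⊕1⊕0⊕0 = 0
s8 (pos 8,9,10,11,12,13,14,15): 0⊕0⊕0⊕1⊕1⊕1⊕0⊕0 = 1
Syndrome s8…s1 = 1010 → error at position 10.
Flip position 10: 100110000011100 → 100110000111100

100110000111100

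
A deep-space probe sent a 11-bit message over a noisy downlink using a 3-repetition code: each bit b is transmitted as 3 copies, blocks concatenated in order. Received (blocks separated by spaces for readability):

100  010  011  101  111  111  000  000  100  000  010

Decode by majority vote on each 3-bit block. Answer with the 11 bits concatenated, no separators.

Block 1 (100): 1 one → 0
Block 2 (010): 1 one → 0
Block 3 (011): 2 ones → 1
Block 4 (101): 2 ones → 1
Block 5 (111): 3 ones → 1
Block 6 (111): 3 ones → 1
Block 7 (000): 0 ones → 0
Block 8 (000): 0 ones → 0
Block 9 (100): 1 one → 0
Block 10 (000): 0 ones → 0
Block 11 (010): 1 one → 0

00111100000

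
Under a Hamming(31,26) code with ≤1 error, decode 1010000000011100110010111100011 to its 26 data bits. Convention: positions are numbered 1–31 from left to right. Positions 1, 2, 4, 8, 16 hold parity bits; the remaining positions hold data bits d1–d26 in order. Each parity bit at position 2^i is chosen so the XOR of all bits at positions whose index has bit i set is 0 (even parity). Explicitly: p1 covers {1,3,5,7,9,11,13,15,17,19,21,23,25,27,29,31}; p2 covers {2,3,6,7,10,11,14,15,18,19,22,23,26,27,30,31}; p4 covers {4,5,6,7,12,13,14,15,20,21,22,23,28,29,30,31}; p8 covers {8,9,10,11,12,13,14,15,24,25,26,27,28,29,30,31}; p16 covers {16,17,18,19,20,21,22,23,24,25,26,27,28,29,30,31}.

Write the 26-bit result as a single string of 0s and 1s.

10000001110110011111100011

s1 (pos 1,3,5,7,9,11,13,15,17,19,21,23,25,27,29,31): 1⊕1⊕0⊕0⊕0⊕0⊕1⊕0⊕1⊕0⊕1⊕1⊕1⊕0⊕0⊕1 = 0
s2 (pos 2,3,6,7,10,11,14,15,18,19,22,23,26,27,30,31): 0⊕1⊕0⊕0⊕0⊕0⊕1⊕0⊕1⊕0⊕0⊕1⊕1⊕0⊕1⊕1 = 1
s4 (pos 4,5,6,7,12,13,14,15,20,21,22,23,28,29,30,31): 0⊕0⊕0⊕0⊕1⊕1⊕1⊕0⊕0⊕1⊕0⊕1⊕0⊕0⊕1⊕1 = 1
s8 (pos 8,9,10,11,12,13,14,15,24,25,26,27,28,29,30,31): 0⊕0⊕0⊕0⊕1⊕1⊕1⊕0⊕1⊕1⊕1⊕0⊕0⊕0⊕1⊕1 = 0
s16 (pos 16,17,18,19,20,21,22,23,24,25,26,27,28,29,30,31): 0⊕1⊕1⊕0⊕0⊕1⊕0⊕1⊕1⊕1⊕1⊕0⊕0⊕0⊕1⊕1 = 1
Syndrome s16…s1 = 10110 → error at position 22.
Flip position 22: 1010000000011100110010111100011 → 1010000000011100110011111100011
Read data bits from positions 3,5,6,7,9,10,11,12,13,14,15,17,18,19,20,21,22,23,24,25,26,27,28,29,30,31: 10000001110110011111100011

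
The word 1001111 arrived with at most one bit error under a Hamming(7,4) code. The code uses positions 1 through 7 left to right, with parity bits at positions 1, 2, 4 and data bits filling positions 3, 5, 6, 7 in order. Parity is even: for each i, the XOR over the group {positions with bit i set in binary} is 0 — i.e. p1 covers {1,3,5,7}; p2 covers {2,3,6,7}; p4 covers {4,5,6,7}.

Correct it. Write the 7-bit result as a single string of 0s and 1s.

0001111

s1 (pos 1,3,5,7): 1⊕0⊕1⊕1 = 1
s2 (pos 2,3,6,7): 0⊕0⊕1⊕1 = 0
s4 (pos 4,5,6,7): 1⊕1⊕1⊕1 = 0
Syndrome s4…s1 = 001 → error at position 1.
Flip position 1: 1001111 → 0001111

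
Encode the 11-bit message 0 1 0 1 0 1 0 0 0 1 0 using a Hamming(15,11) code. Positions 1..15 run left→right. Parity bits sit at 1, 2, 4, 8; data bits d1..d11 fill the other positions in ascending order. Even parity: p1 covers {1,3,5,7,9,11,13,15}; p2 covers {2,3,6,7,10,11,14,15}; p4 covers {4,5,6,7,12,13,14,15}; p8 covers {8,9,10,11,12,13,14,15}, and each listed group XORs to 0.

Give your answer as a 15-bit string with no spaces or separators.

010110100100010

Place data at non-parity positions: p1 p2 0 p4 1 0 1 p8 0 1 0 0 0 1 0
p1 (pos 1,3,5,7,9,11,13,15): XOR of data positions = 0⊕1⊕1⊕0⊕0⊕0⊕0 = 0
p2 (pos 2,3,6,7,10,11,14,15): XOR of data positions = 0⊕0⊕1⊕1⊕0⊕1⊕0 = 1
p4 (pos 4,5,6,7,12,13,14,15): XOR of data positions = 1⊕0⊕1⊕0⊕0⊕1⊕0 = 1
p8 (pos 8,9,10,11,12,13,14,15): XOR of data positions = 0⊕1⊕0⊕0⊕0⊕1⊕0 = 0
Codeword: 010110100100010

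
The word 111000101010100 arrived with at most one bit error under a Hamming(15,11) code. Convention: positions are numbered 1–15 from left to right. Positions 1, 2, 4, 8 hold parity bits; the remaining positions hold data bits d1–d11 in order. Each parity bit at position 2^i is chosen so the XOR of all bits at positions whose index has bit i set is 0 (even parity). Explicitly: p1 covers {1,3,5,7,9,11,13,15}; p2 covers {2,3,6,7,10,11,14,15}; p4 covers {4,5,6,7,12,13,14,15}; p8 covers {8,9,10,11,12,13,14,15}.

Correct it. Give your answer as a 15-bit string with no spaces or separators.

111000111010100

s1 (pos 1,3,5,7,9,11,13,15): 1⊕1⊕0⊕1⊕1⊕1⊕1⊕0 = 0
s2 (pos 2,3,6,7,10,11,14,15): 1⊕1⊕0⊕1⊕0⊕1⊕0⊕0 = 0
s4 (pos 4,5,6,7,12,13,14,15): 0⊕0⊕0⊕1⊕0⊕1⊕0⊕0 = 0
s8 (pos 8,9,10,11,12,13,14,15): 0⊕1⊕0⊕1⊕0⊕1⊕0⊕0 = 1
Syndrome s8…s1 = 1000 → error at position 8.
Flip position 8: 111000101010100 → 111000111010100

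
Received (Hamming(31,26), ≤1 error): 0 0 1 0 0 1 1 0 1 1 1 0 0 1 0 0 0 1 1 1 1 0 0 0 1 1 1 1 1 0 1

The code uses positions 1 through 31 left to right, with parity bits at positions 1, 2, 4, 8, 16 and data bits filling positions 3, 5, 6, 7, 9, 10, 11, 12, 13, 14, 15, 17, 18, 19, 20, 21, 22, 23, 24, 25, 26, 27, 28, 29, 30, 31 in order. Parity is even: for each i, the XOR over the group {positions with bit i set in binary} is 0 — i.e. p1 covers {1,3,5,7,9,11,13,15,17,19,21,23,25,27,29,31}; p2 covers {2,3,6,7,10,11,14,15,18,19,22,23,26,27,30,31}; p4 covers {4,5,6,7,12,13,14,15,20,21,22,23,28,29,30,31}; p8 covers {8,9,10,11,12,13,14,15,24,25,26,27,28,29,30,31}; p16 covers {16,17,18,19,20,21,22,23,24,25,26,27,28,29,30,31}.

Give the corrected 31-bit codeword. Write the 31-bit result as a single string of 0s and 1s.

s1 (pos 1,3,5,7,9,11,13,15,17,19,21,23,25,27,29,31): 0⊕1⊕0⊕1⊕1⊕1⊕0⊕0⊕0⊕1⊕1⊕0⊕1⊕1⊕1⊕1 = 0
s2 (pos 2,3,6,7,10,11,14,15,18,19,22,23,26,27,30,31): 0⊕1⊕1⊕1⊕1⊕1⊕1⊕0⊕1⊕1⊕0⊕0⊕1⊕1⊕0⊕1 = 1
s4 (pos 4,5,6,7,12,13,14,15,20,21,22,23,28,29,30,31): 0⊕0⊕1⊕1⊕0⊕0⊕1⊕0⊕1⊕1⊕0⊕0⊕1⊕1⊕0⊕1 = 0
s8 (pos 8,9,10,11,12,13,14,15,24,25,26,27,28,29,30,31): 0⊕1⊕1⊕1⊕0⊕0⊕1⊕0⊕0⊕1⊕1⊕1⊕1⊕1⊕0⊕1 = 0
s16 (pos 16,17,18,19,20,21,22,23,24,25,26,27,28,29,30,31): 0⊕0⊕1⊕1⊕1⊕1⊕0⊕0⊕0⊕1⊕1⊕1⊕1⊕1⊕0⊕1 = 0
Syndrome s16…s1 = 00010 → error at position 2.
Flip position 2: 0010011011100100011110001111101 → 0110011011100100011110001111101

0110011011100100011110001111101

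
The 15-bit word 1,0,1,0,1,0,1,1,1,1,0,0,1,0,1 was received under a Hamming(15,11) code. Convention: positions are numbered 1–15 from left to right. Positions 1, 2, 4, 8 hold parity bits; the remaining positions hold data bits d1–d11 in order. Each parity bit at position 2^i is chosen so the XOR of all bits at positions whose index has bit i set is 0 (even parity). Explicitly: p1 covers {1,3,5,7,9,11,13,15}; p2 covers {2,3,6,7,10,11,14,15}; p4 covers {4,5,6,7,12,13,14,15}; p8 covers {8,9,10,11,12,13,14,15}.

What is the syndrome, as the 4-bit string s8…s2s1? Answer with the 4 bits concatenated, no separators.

s1 (pos 1,3,5,7,9,11,13,15): 1⊕1⊕1⊕1⊕1⊕0⊕1⊕1 = 1
s2 (pos 2,3,6,7,10,11,14,15): 0⊕1⊕0⊕1⊕1⊕0⊕0⊕1 = 0
s4 (pos 4,5,6,7,12,13,14,15): 0⊕1⊕0⊕1⊕0⊕1⊕0⊕1 = 0
s8 (pos 8,9,10,11,12,13,14,15): 1⊕1⊕1⊕0⊕0⊕1⊕0⊕1 = 1
Syndrome s8…s1 = 1001 → error at position 9.

1001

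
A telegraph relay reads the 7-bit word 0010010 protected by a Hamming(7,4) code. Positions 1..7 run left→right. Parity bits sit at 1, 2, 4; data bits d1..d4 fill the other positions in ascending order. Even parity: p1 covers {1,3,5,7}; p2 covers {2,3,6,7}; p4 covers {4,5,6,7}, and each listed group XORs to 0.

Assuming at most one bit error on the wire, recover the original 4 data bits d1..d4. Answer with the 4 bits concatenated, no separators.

1110

s1 (pos 1,3,5,7): 0⊕1⊕0⊕0 = 1
s2 (pos 2,3,6,7): 0⊕1⊕1⊕0 = 0
s4 (pos 4,5,6,7): 0⊕0⊕1⊕0 = 1
Syndrome s4…s1 = 101 → error at position 5.
Flip position 5: 0010010 → 0010110
Read data bits from positions 3,5,6,7: 1110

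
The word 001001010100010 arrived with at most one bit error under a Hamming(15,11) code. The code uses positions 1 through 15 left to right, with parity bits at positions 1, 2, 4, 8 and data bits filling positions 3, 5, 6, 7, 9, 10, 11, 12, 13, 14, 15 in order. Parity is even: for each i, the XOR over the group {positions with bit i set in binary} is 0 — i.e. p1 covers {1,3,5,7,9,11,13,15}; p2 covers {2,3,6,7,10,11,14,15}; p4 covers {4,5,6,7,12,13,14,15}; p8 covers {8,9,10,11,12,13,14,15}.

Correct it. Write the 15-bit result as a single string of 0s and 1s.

001001011100010

s1 (pos 1,3,5,7,9,11,13,15): 0⊕1⊕0⊕0⊕0⊕0⊕0⊕0 = 1
s2 (pos 2,3,6,7,10,11,14,15): 0⊕1⊕1⊕0⊕1⊕0⊕1⊕0 = 0
s4 (pos 4,5,6,7,12,13,14,15): 0⊕0⊕1⊕0⊕0⊕0⊕1⊕0 = 0
s8 (pos 8,9,10,11,12,13,14,15): 1⊕0⊕1⊕0⊕0⊕0⊕1⊕0 = 1
Syndrome s8…s1 = 1001 → error at position 9.
Flip position 9: 001001010100010 → 001001011100010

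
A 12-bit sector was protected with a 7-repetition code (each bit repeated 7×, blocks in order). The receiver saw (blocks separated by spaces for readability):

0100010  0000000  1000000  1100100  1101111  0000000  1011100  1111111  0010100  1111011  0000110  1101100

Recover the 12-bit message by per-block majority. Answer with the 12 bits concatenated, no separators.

Block 1 (0100010): 2 ones → 0
Block 2 (0000000): 0 ones → 0
Block 3 (1000000): 1 one → 0
Block 4 (1100100): 3 ones → 0
Block 5 (1101111): 6 ones → 1
Block 6 (0000000): 0 ones → 0
Block 7 (1011100): 4 ones → 1
Block 8 (1111111): 7 ones → 1
Block 9 (0010100): 2 ones → 0
Block 10 (1111011): 6 ones → 1
Block 11 (0000110): 2 ones → 0
Block 12 (1101100): 4 ones → 1

000010110101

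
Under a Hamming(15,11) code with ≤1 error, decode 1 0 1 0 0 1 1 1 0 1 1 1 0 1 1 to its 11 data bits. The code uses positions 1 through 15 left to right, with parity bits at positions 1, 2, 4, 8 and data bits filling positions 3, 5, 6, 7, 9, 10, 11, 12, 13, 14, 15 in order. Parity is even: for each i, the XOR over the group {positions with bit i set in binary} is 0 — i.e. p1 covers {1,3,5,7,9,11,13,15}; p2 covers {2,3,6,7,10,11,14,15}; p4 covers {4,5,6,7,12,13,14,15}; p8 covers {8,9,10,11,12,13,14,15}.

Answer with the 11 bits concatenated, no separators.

s1 (pos 1,3,5,7,9,11,13,15): 1⊕1⊕0⊕1⊕0⊕1⊕0⊕1 = 1
s2 (pos 2,3,6,7,10,11,14,15): 0⊕1⊕1⊕1⊕1⊕1⊕1⊕1 = 1
s4 (pos 4,5,6,7,12,13,14,15): 0⊕0⊕1⊕1⊕1⊕0⊕1⊕1 = 1
s8 (pos 8,9,10,11,12,13,14,15): 1⊕0⊕1⊕1⊕1⊕0⊕1⊕1 = 0
Syndrome s8…s1 = 0111 → error at position 7.
Flip position 7: 101001110111011 → 101001010111011
Read data bits from positions 3,5,6,7,9,10,11,12,13,14,15: 10100111011

10100111011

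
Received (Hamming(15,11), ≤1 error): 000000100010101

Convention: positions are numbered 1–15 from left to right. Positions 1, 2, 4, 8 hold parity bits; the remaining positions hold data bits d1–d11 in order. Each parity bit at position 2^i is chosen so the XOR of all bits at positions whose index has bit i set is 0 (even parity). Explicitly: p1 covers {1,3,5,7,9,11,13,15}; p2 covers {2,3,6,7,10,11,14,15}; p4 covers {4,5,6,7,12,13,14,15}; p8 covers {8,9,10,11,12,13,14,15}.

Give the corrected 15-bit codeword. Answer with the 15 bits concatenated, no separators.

000000100010111

s1 (pos 1,3,5,7,9,11,13,15): 0⊕0⊕0⊕1⊕0⊕1⊕1⊕1 = 0
s2 (pos 2,3,6,7,10,11,14,15): 0⊕0⊕0⊕1⊕0⊕1⊕0⊕1 = 1
s4 (pos 4,5,6,7,12,13,14,15): 0⊕0⊕0⊕1⊕0⊕1⊕0⊕1 = 1
s8 (pos 8,9,10,11,12,13,14,15): 0⊕0⊕0⊕1⊕0⊕1⊕0⊕1 = 1
Syndrome s8…s1 = 1110 → error at position 14.
Flip position 14: 000000100010101 → 000000100010111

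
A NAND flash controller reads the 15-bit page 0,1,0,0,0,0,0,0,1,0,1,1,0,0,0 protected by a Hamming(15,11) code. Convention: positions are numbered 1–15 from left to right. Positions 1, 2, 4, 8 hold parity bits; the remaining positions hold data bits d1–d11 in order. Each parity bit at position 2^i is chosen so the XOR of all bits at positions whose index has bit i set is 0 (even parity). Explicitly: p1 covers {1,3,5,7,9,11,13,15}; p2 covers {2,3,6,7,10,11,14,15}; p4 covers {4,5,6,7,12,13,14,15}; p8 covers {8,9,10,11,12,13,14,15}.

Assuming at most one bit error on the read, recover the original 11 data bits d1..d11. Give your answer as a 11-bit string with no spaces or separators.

s1 (pos 1,3,5,7,9,11,13,15): 0⊕0⊕0⊕0⊕1⊕1⊕0⊕0 = 0
s2 (pos 2,3,6,7,10,11,14,15): 1⊕0⊕0⊕0⊕0⊕1⊕0⊕0 = 0
s4 (pos 4,5,6,7,12,13,14,15): 0⊕0⊕0⊕0⊕1⊕0⊕0⊕0 = 1
s8 (pos 8,9,10,11,12,13,14,15): 0⊕1⊕0⊕1⊕1⊕0⊕0⊕0 = 1
Syndrome s8…s1 = 1100 → error at position 12.
Flip position 12: 010000001011000 → 010000001010000
Read data bits from positions 3,5,6,7,9,10,11,12,13,14,15: 00001010000

00001010000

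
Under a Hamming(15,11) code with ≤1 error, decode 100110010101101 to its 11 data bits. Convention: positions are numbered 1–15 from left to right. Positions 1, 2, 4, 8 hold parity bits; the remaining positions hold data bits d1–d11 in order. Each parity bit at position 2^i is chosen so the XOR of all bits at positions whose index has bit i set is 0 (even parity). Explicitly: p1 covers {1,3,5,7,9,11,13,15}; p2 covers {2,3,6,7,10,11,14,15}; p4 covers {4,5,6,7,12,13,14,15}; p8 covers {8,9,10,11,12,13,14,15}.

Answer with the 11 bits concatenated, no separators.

s1 (pos 1,3,5,7,9,11,13,15): 1⊕0⊕1⊕0⊕0⊕0⊕1⊕1 = 0
s2 (pos 2,3,6,7,10,11,14,15): 0⊕0⊕0⊕0⊕1⊕0⊕0⊕1 = 0
s4 (pos 4,5,6,7,12,13,14,15): 1⊕1⊕0⊕0⊕1⊕1⊕0⊕1 = 1
s8 (pos 8,9,10,11,12,13,14,15): 1⊕0⊕1⊕0⊕1⊕1⊕0⊕1 = 1
Syndrome s8…s1 = 1100 → error at position 12.
Flip position 12: 100110010101101 → 100110010100101
Read data bits from positions 3,5,6,7,9,10,11,12,13,14,15: 01000100101

01000100101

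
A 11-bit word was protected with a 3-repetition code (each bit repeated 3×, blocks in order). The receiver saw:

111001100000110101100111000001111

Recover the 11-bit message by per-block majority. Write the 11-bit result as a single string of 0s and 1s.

10001101001

Block 1 (111): 3 ones → 1
Block 2 (001): 1 one → 0
Block 3 (100): 1 one → 0
Block 4 (000): 0 ones → 0
Block 5 (110): 2 ones → 1
Block 6 (101): 2 ones → 1
Block 7 (100): 1 one → 0
Block 8 (111): 3 ones → 1
Block 9 (000): 0 ones → 0
Block 10 (001): 1 one → 0
Block 11 (111): 3 ones → 1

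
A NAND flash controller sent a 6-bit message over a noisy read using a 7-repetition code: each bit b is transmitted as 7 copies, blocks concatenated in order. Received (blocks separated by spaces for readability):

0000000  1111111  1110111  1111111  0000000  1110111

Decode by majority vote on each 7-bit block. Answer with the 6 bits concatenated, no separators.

011101

Block 1 (0000000): 0 ones → 0
Block 2 (1111111): 7 ones → 1
Block 3 (1110111): 6 ones → 1
Block 4 (1111111): 7 ones → 1
Block 5 (0000000): 0 ones → 0
Block 6 (1110111): 6 ones → 1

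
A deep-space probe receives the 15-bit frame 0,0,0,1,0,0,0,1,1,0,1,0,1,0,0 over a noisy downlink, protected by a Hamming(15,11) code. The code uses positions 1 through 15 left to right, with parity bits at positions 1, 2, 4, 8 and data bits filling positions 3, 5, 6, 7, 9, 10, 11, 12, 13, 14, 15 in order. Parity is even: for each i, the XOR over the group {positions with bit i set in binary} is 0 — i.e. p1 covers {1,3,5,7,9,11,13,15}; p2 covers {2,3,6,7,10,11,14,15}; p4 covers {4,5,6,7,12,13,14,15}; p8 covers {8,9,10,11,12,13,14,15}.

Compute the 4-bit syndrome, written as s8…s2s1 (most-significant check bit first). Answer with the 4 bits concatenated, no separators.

0011

s1 (pos 1,3,5,7,9,11,13,15): 0⊕0⊕0⊕0⊕1⊕1⊕1⊕0 = 1
s2 (pos 2,3,6,7,10,11,14,15): 0⊕0⊕0⊕0⊕0⊕1⊕0⊕0 = 1
s4 (pos 4,5,6,7,12,13,14,15): 1⊕0⊕0⊕0⊕0⊕1⊕0⊕0 = 0
s8 (pos 8,9,10,11,12,13,14,15): 1⊕1⊕0⊕1⊕0⊕1⊕0⊕0 = 0
Syndrome s8…s1 = 0011 → error at position 3.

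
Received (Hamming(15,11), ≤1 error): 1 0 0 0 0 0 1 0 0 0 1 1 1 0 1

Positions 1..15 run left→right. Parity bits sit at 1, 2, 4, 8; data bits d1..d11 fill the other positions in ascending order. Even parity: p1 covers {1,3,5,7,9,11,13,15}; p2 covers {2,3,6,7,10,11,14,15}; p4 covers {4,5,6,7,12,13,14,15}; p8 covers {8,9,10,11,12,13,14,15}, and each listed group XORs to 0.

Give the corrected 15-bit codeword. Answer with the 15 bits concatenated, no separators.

s1 (pos 1,3,5,7,9,11,13,15): 1⊕0⊕0⊕1⊕0⊕1⊕1⊕1 = 1
s2 (pos 2,3,6,7,10,11,14,15): 0⊕0⊕0⊕1⊕0⊕1⊕0⊕1 = 1
s4 (pos 4,5,6,7,12,13,14,15): 0⊕0⊕0⊕1⊕1⊕1⊕0⊕1 = 0
s8 (pos 8,9,10,11,12,13,14,15): 0⊕0⊕0⊕1⊕1⊕1⊕0⊕1 = 0
Syndrome s8…s1 = 0011 → error at position 3.
Flip position 3: 100000100011101 → 101000100011101

101000100011101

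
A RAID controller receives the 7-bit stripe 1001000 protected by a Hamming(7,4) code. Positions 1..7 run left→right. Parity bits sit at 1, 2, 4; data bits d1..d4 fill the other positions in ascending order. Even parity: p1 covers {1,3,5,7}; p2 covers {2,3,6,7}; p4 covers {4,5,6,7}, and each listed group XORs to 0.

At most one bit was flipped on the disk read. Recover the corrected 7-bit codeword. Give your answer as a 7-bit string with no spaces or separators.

1001100

s1 (pos 1,3,5,7): 1⊕0⊕0⊕0 = 1
s2 (pos 2,3,6,7): 0⊕0⊕0⊕0 = 0
s4 (pos 4,5,6,7): 1⊕0⊕0⊕0 = 1
Syndrome s4…s1 = 101 → error at position 5.
Flip position 5: 1001000 → 1001100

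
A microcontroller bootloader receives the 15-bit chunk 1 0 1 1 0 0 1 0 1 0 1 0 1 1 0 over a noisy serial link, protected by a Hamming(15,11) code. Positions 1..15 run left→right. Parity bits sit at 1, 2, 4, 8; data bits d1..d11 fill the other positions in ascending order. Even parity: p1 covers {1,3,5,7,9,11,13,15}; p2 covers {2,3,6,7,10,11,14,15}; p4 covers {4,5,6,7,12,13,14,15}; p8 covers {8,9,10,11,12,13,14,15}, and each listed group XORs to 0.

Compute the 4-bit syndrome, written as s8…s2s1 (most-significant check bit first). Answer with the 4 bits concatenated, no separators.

s1 (pos 1,3,5,7,9,11,13,15): 1⊕1⊕0⊕1⊕1⊕1⊕1⊕0 = 0
s2 (pos 2,3,6,7,10,11,14,15): 0⊕1⊕0⊕1⊕0⊕1⊕1⊕0 = 0
s4 (pos 4,5,6,7,12,13,14,15): 1⊕0⊕0⊕1⊕0⊕1⊕1⊕0 = 0
s8 (pos 8,9,10,11,12,13,14,15): 0⊕1⊕0⊕1⊕0⊕1⊕1⊕0 = 0
Syndrome s8…s1 = 0000 → no error.

0000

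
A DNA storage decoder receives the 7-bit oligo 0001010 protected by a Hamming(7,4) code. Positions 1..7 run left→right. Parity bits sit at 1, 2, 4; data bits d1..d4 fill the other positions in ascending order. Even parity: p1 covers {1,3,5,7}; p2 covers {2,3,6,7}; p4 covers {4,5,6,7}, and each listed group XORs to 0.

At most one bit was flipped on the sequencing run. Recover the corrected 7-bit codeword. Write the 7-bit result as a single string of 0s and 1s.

s1 (pos 1,3,5,7): 0⊕0⊕0⊕0 = 0
s2 (pos 2,3,6,7): 0⊕0⊕1⊕0 = 1
s4 (pos 4,5,6,7): 1⊕0⊕1⊕0 = 0
Syndrome s4…s1 = 010 → error at position 2.
Flip position 2: 0001010 → 0101010

0101010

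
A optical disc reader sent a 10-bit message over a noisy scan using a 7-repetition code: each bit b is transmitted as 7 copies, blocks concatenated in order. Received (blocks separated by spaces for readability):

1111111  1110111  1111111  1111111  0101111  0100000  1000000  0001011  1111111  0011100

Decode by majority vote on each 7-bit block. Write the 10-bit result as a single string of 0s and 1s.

Block 1 (1111111): 7 ones → 1
Block 2 (1110111): 6 ones → 1
Block 3 (1111111): 7 ones → 1
Block 4 (1111111): 7 ones → 1
Block 5 (0101111): 5 ones → 1
Block 6 (0100000): 1 one → 0
Block 7 (1000000): 1 one → 0
Block 8 (0001011): 3 ones → 0
Block 9 (1111111): 7 ones → 1
Block 10 (0011100): 3 ones → 0

1111100010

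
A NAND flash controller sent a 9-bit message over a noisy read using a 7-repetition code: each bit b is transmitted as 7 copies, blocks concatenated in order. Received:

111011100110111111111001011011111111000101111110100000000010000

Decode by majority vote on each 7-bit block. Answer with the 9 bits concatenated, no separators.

111010100

Block 1 (1110111): 6 ones → 1
Block 2 (0011011): 4 ones → 1
Block 3 (1111111): 7 ones → 1
Block 4 (0010110): 3 ones → 0
Block 5 (1111111): 7 ones → 1
Block 6 (1000101): 3 ones → 0
Block 7 (1111101): 6 ones → 1
Block 8 (0000000): 0 ones → 0
Block 9 (0010000): 1 one → 0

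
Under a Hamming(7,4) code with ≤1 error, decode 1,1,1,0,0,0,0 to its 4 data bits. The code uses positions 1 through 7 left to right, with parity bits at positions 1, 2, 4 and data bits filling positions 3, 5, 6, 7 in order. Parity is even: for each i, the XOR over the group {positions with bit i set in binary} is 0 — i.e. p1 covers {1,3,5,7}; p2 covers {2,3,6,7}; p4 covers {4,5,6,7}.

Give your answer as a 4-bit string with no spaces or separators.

s1 (pos 1,3,5,7): 1⊕1⊕0⊕0 = 0
s2 (pos 2,3,6,7): 1⊕1⊕0⊕0 = 0
s4 (pos 4,5,6,7): 0⊕0⊕0⊕0 = 0
Syndrome s4…s1 = 000 → no error.
Read data bits from positions 3,5,6,7: 1000

1000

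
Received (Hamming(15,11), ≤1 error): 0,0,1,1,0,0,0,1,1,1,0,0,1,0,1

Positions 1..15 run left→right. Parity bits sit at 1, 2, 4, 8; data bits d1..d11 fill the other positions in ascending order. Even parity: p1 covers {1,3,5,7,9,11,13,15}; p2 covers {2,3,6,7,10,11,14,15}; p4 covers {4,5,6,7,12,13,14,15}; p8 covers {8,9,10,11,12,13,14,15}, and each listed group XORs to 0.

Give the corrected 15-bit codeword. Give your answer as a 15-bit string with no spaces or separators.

s1 (pos 1,3,5,7,9,11,13,15): 0⊕1⊕0⊕0⊕1⊕0⊕1⊕1 = 0
s2 (pos 2,3,6,7,10,11,14,15): 0⊕1⊕0⊕0⊕1⊕0⊕0⊕1 = 1
s4 (pos 4,5,6,7,12,13,14,15): 1⊕0⊕0⊕0⊕0⊕1⊕0⊕1 = 1
s8 (pos 8,9,10,11,12,13,14,15): 1⊕1⊕1⊕0⊕0⊕1⊕0⊕1 = 1
Syndrome s8…s1 = 1110 → error at position 14.
Flip position 14: 001100011100101 → 001100011100111

001100011100111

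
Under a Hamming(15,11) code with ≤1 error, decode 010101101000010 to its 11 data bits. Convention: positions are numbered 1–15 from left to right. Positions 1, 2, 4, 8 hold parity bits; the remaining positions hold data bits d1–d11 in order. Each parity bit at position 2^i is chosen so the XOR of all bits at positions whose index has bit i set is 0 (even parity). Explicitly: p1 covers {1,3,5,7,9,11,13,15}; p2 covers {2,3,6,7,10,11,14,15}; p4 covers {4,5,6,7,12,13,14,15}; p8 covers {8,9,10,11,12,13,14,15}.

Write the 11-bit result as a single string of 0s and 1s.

s1 (pos 1,3,5,7,9,11,13,15): 0⊕0⊕0⊕1⊕1⊕0⊕0⊕0 = 0
s2 (pos 2,3,6,7,10,11,14,15): 1⊕0⊕1⊕1⊕0⊕0⊕1⊕0 = 0
s4 (pos 4,5,6,7,12,13,14,15): 1⊕0⊕1⊕1⊕0⊕0⊕1⊕0 = 0
s8 (pos 8,9,10,11,12,13,14,15): 0⊕1⊕0⊕0⊕0⊕0⊕1⊕0 = 0
Syndrome s8…s1 = 0000 → no error.
Read data bits from positions 3,5,6,7,9,10,11,12,13,14,15: 00111000010

00111000010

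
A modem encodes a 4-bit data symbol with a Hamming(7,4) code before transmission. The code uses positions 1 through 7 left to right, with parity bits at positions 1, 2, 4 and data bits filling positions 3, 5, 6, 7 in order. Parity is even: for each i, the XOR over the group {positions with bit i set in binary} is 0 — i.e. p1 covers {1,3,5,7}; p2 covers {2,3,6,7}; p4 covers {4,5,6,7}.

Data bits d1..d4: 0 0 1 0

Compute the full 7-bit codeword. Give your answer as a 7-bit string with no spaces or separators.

0101010

Place data at non-parity positions: p1 p2 0 p4 0 1 0
p1 (pos 1,3,5,7): XOR of data positions = 0⊕0⊕0 = 0
p2 (pos 2,3,6,7): XOR of data positions = 0⊕1⊕0 = 1
p4 (pos 4,5,6,7): XOR of data positions = 0⊕1⊕0 = 1
Codeword: 0101010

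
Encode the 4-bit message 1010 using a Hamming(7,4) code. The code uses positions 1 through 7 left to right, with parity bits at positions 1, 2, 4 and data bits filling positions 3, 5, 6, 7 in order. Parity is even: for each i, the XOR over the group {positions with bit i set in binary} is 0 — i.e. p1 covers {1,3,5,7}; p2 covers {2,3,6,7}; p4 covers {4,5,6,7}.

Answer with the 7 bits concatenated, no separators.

1011010

Place data at non-parity positions: p1 p2 1 p4 0 1 0
p1 (pos 1,3,5,7): XOR of data positions = 1⊕0⊕0 = 1
p2 (pos 2,3,6,7): XOR of data positions = 1⊕1⊕0 = 0
p4 (pos 4,5,6,7): XOR of data positions = 0⊕1⊕0 = 1
Codeword: 1011010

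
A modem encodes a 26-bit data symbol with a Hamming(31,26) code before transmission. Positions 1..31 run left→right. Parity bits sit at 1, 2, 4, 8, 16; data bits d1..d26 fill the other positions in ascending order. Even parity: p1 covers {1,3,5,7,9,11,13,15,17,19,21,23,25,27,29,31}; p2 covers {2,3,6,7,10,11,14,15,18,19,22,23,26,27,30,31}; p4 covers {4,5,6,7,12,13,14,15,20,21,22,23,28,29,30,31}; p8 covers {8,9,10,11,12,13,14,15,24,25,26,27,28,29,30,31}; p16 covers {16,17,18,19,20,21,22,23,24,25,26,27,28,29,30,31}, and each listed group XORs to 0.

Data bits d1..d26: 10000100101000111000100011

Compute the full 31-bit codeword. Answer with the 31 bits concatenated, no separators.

1111000001001010000111000100011

Place data at non-parity positions: p1 p2 1 p4 0 0 0 p8 0 1 0 0 1 0 1 p16 0 0 0 1 1 1 0 0 0 1 0 0 0 1 1
p1 (pos 1,3,5,7,9,11,13,15,17,19,21,23,25,27,29,31): XOR of data positions = 1⊕0⊕0⊕0⊕0⊕1⊕1⊕0⊕0⊕1⊕0⊕0⊕0⊕0⊕1 = 1
p2 (pos 2,3,6,7,10,11,14,15,18,19,22,23,26,27,30,31): XOR of data positions = 1⊕0⊕0⊕1⊕0⊕0⊕1⊕0⊕0⊕1⊕0⊕1⊕0⊕1⊕1 = 1
p4 (pos 4,5,6,7,12,13,14,15,20,21,22,23,28,29,30,31): XOR of data positions = 0⊕0⊕0⊕0⊕1⊕0⊕1⊕1⊕1⊕1⊕0⊕0⊕0⊕1⊕1 = 1
p8 (pos 8,9,10,11,12,13,14,15,24,25,26,27,28,29,30,31): XOR of data positions = 0⊕1⊕0⊕0⊕1⊕0⊕1⊕0⊕0⊕1⊕0⊕0⊕0⊕1⊕1 = 0
p16 (pos 16,17,18,19,20,21,22,23,24,25,26,27,28,29,30,31): XOR of data positions = 0⊕0⊕0⊕1⊕1⊕1⊕0⊕0⊕0⊕1⊕0⊕0⊕0⊕1⊕1 = 0
Codeword: 1111000001001010000111000100011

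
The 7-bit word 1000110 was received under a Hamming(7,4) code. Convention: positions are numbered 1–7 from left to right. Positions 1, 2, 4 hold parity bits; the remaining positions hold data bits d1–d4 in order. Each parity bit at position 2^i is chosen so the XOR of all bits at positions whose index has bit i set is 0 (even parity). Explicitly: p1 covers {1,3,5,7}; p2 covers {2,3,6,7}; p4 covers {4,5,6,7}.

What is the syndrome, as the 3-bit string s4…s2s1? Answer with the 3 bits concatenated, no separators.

s1 (pos 1,3,5,7): 1⊕0⊕1⊕0 = 0
s2 (pos 2,3,6,7): 0⊕0⊕1⊕0 = 1
s4 (pos 4,5,6,7): 0⊕1⊕1⊕0 = 0
Syndrome s4…s1 = 010 → error at position 2.

010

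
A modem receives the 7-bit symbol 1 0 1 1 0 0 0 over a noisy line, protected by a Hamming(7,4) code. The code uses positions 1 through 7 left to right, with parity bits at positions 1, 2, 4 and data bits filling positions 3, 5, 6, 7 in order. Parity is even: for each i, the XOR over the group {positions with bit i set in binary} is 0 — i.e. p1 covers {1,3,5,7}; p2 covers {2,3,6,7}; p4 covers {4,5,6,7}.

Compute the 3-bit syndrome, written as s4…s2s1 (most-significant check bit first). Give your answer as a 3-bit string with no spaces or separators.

110

s1 (pos 1,3,5,7): 1⊕1⊕0⊕0 = 0
s2 (pos 2,3,6,7): 0⊕1⊕0⊕0 = 1
s4 (pos 4,5,6,7): 1⊕0⊕0⊕0 = 1
Syndrome s4…s1 = 110 → error at position 6.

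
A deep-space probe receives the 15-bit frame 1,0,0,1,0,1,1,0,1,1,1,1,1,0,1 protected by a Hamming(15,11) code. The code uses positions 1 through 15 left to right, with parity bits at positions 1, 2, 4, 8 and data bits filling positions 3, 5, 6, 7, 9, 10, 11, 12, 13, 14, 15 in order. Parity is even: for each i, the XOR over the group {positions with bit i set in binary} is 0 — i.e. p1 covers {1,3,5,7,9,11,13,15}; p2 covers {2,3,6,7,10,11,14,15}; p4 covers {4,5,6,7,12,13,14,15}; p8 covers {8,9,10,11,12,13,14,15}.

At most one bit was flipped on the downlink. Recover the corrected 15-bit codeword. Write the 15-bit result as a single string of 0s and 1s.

110101101111101

s1 (pos 1,3,5,7,9,11,13,15): 1⊕0⊕0⊕1⊕1⊕1⊕1⊕1 = 0
s2 (pos 2,3,6,7,10,11,14,15): 0⊕0⊕1⊕1⊕1⊕1⊕0⊕1 = 1
s4 (pos 4,5,6,7,12,13,14,15): 1⊕0⊕1⊕1⊕1⊕1⊕0⊕1 = 0
s8 (pos 8,9,10,11,12,13,14,15): 0⊕1⊕1⊕1⊕1⊕1⊕0⊕1 = 0
Syndrome s8…s1 = 0010 → error at position 2.
Flip position 2: 100101101111101 → 110101101111101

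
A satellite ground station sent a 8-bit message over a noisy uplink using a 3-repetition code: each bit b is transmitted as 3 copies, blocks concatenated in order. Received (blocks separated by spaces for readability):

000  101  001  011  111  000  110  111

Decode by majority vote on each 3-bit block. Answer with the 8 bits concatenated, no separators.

01011011

Block 1 (000): 0 ones → 0
Block 2 (101): 2 ones → 1
Block 3 (001): 1 one → 0
Block 4 (011): 2 ones → 1
Block 5 (111): 3 ones → 1
Block 6 (000): 0 ones → 0
Block 7 (110): 2 ones → 1
Block 8 (111): 3 ones → 1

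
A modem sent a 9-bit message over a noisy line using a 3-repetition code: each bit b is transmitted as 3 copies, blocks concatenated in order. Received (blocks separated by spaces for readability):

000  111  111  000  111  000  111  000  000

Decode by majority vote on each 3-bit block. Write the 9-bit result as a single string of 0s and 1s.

Block 1 (000): 0 ones → 0
Block 2 (111): 3 ones → 1
Block 3 (111): 3 ones → 1
Block 4 (000): 0 ones → 0
Block 5 (111): 3 ones → 1
Block 6 (000): 0 ones → 0
Block 7 (111): 3 ones → 1
Block 8 (000): 0 ones → 0
Block 9 (000): 0 ones → 0

011010100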